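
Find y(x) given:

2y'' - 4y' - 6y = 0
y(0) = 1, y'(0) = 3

General solution: y = C₁e^(3x) + C₂e^(-x)
Applying ICs: C₁ = 1, C₂ = 0
Particular solution: y = e^(3x)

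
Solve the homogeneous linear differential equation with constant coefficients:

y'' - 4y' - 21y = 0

Characteristic equation: r² - 4r - 21 = 0
Roots: r = 7, -3 (distinct real)
General solution: y = C₁e^(7x) + C₂e^(-3x)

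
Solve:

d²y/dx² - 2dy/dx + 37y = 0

Characteristic equation: r² - 2r + 37 = 0
Roots: r = 1 ± 6i (complex conjugates)
General solution: y = e^x(C₁cos(6x) + C₂sin(6x))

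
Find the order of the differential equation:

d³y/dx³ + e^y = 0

The order is 3 (highest derivative is of order 3).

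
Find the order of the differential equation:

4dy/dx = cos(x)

The order is 1 (highest derivative is of order 1).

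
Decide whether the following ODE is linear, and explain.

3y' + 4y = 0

Linear (y and its derivatives appear to the first power only, no products of y terms)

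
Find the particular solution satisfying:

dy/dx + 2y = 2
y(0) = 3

General solution: y = 1 + Ce^(-2x)
Applying y(0) = 3: C = 3 - 1 = 2
Particular solution: y = 1 + 2e^(-2x)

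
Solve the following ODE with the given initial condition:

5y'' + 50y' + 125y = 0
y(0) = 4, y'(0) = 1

General solution: y = (C₁ + C₂x)e^(-5x)
Repeated root r = -5
Applying ICs: C₁ = 4, C₂ = 21
Particular solution: y = (4 + 21x)e^(-5x)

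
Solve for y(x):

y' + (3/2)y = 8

Using integrating factor method:

General solution: y = 16/3 + Ce^(-3x/2)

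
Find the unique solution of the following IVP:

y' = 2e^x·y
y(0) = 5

General solution: y = Ce^(2e^x)
Applying IC y(0) = 5:
Particular solution: y = 5e^(2(e^x - 1))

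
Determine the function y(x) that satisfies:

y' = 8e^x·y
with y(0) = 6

General solution: y = Ce^(8e^x)
Applying IC y(0) = 6:
Particular solution: y = 6e^(8(e^x - 1))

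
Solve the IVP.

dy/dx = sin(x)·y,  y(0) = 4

General solution: y = Ce^(-cos(x))
Applying IC y(0) = 4:
Particular solution: y = 4e^(1-cos(x))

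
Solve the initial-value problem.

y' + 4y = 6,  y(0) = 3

General solution: y = 3/2 + Ce^(-4x)
Applying y(0) = 3: C = 3 - 3/2 = 3/2
Particular solution: y = 3/2 + (3/2)e^(-4x)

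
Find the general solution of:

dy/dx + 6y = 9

Using integrating factor method:

General solution: y = 3/2 + Ce^(-6x)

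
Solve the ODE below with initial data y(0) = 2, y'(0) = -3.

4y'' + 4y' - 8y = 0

General solution: y = C₁e^x + C₂e^(-2x)
Applying ICs: C₁ = 1/3, C₂ = 5/3
Particular solution: y = (1/3)e^x + (5/3)e^(-2x)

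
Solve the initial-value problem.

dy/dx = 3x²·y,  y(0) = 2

General solution: y = Ce^(x³)
Applying IC y(0) = 2:
Particular solution: y = 2e^(x³)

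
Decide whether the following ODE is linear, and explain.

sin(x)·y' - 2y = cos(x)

Linear (y and its derivatives appear to the first power only, no products of y terms)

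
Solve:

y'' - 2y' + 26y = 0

Characteristic equation: r² - 2r + 26 = 0
Roots: r = 1 ± 5i (complex conjugates)
General solution: y = e^x(C₁cos(5x) + C₂sin(5x))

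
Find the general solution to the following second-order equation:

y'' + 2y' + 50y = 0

Characteristic equation: r² + 2r + 50 = 0
Roots: r = -1 ± 7i (complex conjugates)
General solution: y = e^(-x)(C₁cos(7x) + C₂sin(7x))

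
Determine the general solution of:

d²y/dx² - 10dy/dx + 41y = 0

Characteristic equation: r² - 10r + 41 = 0
Roots: r = 5 ± 4i (complex conjugates)
General solution: y = e^(5x)(C₁cos(4x) + C₂sin(4x))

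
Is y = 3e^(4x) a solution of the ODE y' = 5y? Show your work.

Verification:
y = 3e^(4x)
y' = 12e^(4x)
But 5y = 15e^(4x)
y' ≠ 5y — the derivative does not match

No, it is not a solution.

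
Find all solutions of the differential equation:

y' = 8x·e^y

Separating variables and integrating:
-e^(-y) = 4x² + C

General solution: y = -ln(C - 4x²)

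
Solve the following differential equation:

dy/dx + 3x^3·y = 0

Using integrating factor method:

General solution: y = Ce^(-3x^4/4)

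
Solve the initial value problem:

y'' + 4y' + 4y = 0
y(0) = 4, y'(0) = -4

General solution: y = (C₁ + C₂x)e^(-2x)
Repeated root r = -2
Applying ICs: C₁ = 4, C₂ = 4
Particular solution: y = (4 + 4x)e^(-2x)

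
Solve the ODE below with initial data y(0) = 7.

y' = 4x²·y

General solution: y = Ce^(4x³/3)
Applying IC y(0) = 7:
Particular solution: y = 7e^(4x³/3)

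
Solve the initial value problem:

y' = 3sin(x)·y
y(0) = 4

General solution: y = Ce^(-3cos(x))
Applying IC y(0) = 4:
Particular solution: y = 4e^(3(1-cos(x)))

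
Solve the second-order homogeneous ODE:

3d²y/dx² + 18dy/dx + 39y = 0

Characteristic equation: 3r² + 18r + 39 = 0
Divide by 3: r² + 6r + 13 = 0
Roots: r = -3 ± 2i (complex conjugates)
General solution: y = e^(-3x)(C₁cos(2x) + C₂sin(2x))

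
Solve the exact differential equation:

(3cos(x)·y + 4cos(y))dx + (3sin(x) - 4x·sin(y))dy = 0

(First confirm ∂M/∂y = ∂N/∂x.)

Verify exactness: ∂M/∂y = ∂N/∂x ✓
Find F(x,y) such that ∂F/∂x = M, ∂F/∂y = N
Solution: 3sin(x)·y + 4x·cos(y) = C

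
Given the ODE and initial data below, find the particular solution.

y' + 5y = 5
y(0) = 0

General solution: y = 1 + Ce^(-5x)
Applying y(0) = 0: C = 0 - 1 = -1
Particular solution: y = 1 - e^(-5x)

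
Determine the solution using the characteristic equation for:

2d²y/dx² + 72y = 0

Characteristic equation: 2r² + 72 = 0
Divide by 2: r² + 36 = 0
Roots: r = ±6i (complex conjugates)
General solution: y = C₁cos(6x) + C₂sin(6x)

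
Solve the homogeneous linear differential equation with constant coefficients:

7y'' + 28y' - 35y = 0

Characteristic equation: 7r² + 28r - 35 = 0
Divide by 7: r² + 4r - 5 = 0
Roots: r = 1, -5 (distinct real)
General solution: y = C₁e^x + C₂e^(-5x)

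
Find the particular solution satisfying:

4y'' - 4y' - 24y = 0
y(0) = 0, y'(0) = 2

General solution: y = C₁e^(3x) + C₂e^(-2x)
Applying ICs: C₁ = 2/5, C₂ = -2/5
Particular solution: y = (2/5)e^(3x) - (2/5)e^(-2x)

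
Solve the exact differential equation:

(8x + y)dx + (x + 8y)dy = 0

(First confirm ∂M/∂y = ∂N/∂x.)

Verify exactness: ∂M/∂y = ∂N/∂x ✓
Find F(x,y) such that ∂F/∂x = M, ∂F/∂y = N
Solution: 4x² + xy + 4y² = C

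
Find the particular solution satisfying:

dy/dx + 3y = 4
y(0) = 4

General solution: y = 4/3 + Ce^(-3x)
Applying y(0) = 4: C = 4 - 4/3 = 8/3
Particular solution: y = 4/3 + (8/3)e^(-3x)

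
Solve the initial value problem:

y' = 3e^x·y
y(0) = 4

General solution: y = Ce^(3e^x)
Applying IC y(0) = 4:
Particular solution: y = 4e^(3(e^x - 1))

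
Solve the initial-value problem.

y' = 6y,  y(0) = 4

General solution: y = Ce^(6x)
Applying IC y(0) = 4:
Particular solution: y = 4e^(6x)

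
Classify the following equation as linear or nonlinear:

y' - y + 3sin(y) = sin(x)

Nonlinear (sin(y) is nonlinear in y)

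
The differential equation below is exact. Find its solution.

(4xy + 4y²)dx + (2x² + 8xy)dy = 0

Verify exactness: ∂M/∂y = ∂N/∂x ✓
Find F(x,y) such that ∂F/∂x = M, ∂F/∂y = N
Solution: 2x²y + 4xy² = C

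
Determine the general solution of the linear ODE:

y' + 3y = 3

Using integrating factor method:

General solution: y = 1 + Ce^(-3x)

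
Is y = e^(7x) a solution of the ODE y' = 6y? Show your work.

Verification:
y = e^(7x)
y' = 7e^(7x)
But 6y = 6e^(7x)
y' ≠ 6y — the derivative does not match

No, it is not a solution.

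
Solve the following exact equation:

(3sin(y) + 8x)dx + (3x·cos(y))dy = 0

Verify exactness: ∂M/∂y = ∂N/∂x ✓
Find F(x,y) such that ∂F/∂x = M, ∂F/∂y = N
Solution: 3x·sin(y) + 4x² = C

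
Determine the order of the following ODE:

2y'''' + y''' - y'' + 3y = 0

The order is 4 (highest derivative is of order 4).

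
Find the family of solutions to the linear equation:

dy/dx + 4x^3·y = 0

Using integrating factor method:

General solution: y = Ce^(-x^4)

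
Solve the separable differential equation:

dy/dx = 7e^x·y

Separating variables and integrating:
ln|y| = 7e^x + C

General solution: y = Ce^(7e^x)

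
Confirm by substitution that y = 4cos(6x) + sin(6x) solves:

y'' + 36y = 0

Verification:
y'' = -144cos(6x) - 36sin(6x)
y'' + 36y = 0 ✓

Yes, it is a solution.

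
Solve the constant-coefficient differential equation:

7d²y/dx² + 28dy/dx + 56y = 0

Characteristic equation: 7r² + 28r + 56 = 0
Divide by 7: r² + 4r + 8 = 0
Roots: r = -2 ± 2i (complex conjugates)
General solution: y = e^(-2x)(C₁cos(2x) + C₂sin(2x))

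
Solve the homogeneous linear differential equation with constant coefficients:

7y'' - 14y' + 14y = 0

Characteristic equation: 7r² - 14r + 14 = 0
Divide by 7: r² - 2r + 2 = 0
Roots: r = 1 ± i (complex conjugates)
General solution: y = e^x(C₁cos(x) + C₂sin(x))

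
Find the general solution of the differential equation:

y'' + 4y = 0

Characteristic equation: r² + 4 = 0
Roots: r = ±2i (complex conjugates)
General solution: y = C₁cos(2x) + C₂sin(2x)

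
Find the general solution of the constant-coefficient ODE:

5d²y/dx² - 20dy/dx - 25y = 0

Characteristic equation: 5r² - 20r - 25 = 0
Divide by 5: r² - 4r - 5 = 0
Roots: r = 5, -1 (distinct real)
General solution: y = C₁e^(5x) + C₂e^(-x)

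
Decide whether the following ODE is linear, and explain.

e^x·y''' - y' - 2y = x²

Linear (y and its derivatives appear to the first power only, no products of y terms)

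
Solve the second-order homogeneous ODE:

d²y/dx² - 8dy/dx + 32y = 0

Characteristic equation: r² - 8r + 32 = 0
Roots: r = 4 ± 4i (complex conjugates)
General solution: y = e^(4x)(C₁cos(4x) + C₂sin(4x))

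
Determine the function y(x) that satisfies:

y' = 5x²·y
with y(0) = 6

General solution: y = Ce^(5x³/3)
Applying IC y(0) = 6:
Particular solution: y = 6e^(5x³/3)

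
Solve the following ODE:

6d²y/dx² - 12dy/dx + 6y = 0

Characteristic equation: 6r² - 12r + 6 = 0
Divide by 6: r² - 2r + 1 = 0
Factored: (r - 1)² = 0
Repeated root: r = 1
General solution: y = (C₁ + C₂x)e^x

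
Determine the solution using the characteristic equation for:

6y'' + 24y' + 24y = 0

Characteristic equation: 6r² + 24r + 24 = 0
Divide by 6: r² + 4r + 4 = 0
Factored: (r + 2)² = 0
Repeated root: r = -2
General solution: y = (C₁ + C₂x)e^(-2x)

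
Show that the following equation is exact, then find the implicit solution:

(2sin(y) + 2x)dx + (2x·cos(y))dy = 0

Verify exactness: ∂M/∂y = ∂N/∂x ✓
Find F(x,y) such that ∂F/∂x = M, ∂F/∂y = N
Solution: 2x·sin(y) + x² = C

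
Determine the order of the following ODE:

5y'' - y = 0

The order is 2 (highest derivative is of order 2).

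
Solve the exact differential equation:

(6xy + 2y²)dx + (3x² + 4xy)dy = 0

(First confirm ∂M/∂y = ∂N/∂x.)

Verify exactness: ∂M/∂y = ∂N/∂x ✓
Find F(x,y) such that ∂F/∂x = M, ∂F/∂y = N
Solution: 3x²y + 2xy² = C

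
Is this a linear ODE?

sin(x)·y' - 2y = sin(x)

Yes. Linear (y and its derivatives appear to the first power only, no products of y terms)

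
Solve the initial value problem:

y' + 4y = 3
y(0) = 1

General solution: y = 3/4 + Ce^(-4x)
Applying y(0) = 1: C = 1 - 3/4 = 1/4
Particular solution: y = 3/4 + (1/4)e^(-4x)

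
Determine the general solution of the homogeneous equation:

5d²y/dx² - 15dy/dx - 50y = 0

Characteristic equation: 5r² - 15r - 50 = 0
Divide by 5: r² - 3r - 10 = 0
Roots: r = 5, -2 (distinct real)
General solution: y = C₁e^(5x) + C₂e^(-2x)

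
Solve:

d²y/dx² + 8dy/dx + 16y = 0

Characteristic equation: r² + 8r + 16 = 0
Factored: (r + 4)² = 0
Repeated root: r = -4
General solution: y = (C₁ + C₂x)e^(-4x)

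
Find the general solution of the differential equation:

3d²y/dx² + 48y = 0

Characteristic equation: 3r² + 48 = 0
Divide by 3: r² + 16 = 0
Roots: r = ±4i (complex conjugates)
General solution: y = C₁cos(4x) + C₂sin(4x)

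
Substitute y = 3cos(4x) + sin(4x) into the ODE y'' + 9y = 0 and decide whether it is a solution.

Verification:
y'' = -48cos(4x) - 16sin(4x)
y'' + 9y ≠ 0 (frequency mismatch: got 16 instead of 9)

No, it is not a solution.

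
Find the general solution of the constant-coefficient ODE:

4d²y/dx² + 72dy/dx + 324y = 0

Characteristic equation: 4r² + 72r + 324 = 0
Divide by 4: r² + 18r + 81 = 0
Factored: (r + 9)² = 0
Repeated root: r = -9
General solution: y = (C₁ + C₂x)e^(-9x)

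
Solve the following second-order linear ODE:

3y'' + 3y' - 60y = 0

Characteristic equation: 3r² + 3r - 60 = 0
Divide by 3: r² + r - 20 = 0
Roots: r = 4, -5 (distinct real)
General solution: y = C₁e^(4x) + C₂e^(-5x)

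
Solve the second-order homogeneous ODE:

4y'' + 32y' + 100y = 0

Characteristic equation: 4r² + 32r + 100 = 0
Divide by 4: r² + 8r + 25 = 0
Roots: r = -4 ± 3i (complex conjugates)
General solution: y = e^(-4x)(C₁cos(3x) + C₂sin(3x))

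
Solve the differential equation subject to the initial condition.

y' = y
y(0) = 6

General solution: y = Ce^x
Applying IC y(0) = 6:
Particular solution: y = 6e^x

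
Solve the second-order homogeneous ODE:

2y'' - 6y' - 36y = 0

Characteristic equation: 2r² - 6r - 36 = 0
Divide by 2: r² - 3r - 18 = 0
Roots: r = 6, -3 (distinct real)
General solution: y = C₁e^(6x) + C₂e^(-3x)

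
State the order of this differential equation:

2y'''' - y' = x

The order is 4 (highest derivative is of order 4).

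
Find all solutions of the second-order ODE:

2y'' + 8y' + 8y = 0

Characteristic equation: 2r² + 8r + 8 = 0
Divide by 2: r² + 4r + 4 = 0
Factored: (r + 2)² = 0
Repeated root: r = -2
General solution: y = (C₁ + C₂x)e^(-2x)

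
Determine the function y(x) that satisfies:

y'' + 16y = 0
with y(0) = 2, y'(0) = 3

General solution: y = C₁cos(4x) + C₂sin(4x)
Complex roots r = ±4i
Applying ICs: C₁ = 2, C₂ = 3/4
Particular solution: y = 2cos(4x) + (3/4)sin(4x)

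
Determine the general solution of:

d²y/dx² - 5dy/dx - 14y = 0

Characteristic equation: r² - 5r - 14 = 0
Roots: r = 7, -2 (distinct real)
General solution: y = C₁e^(7x) + C₂e^(-2x)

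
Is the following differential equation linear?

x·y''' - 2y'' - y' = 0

Yes. Linear (y and its derivatives appear to the first power only, no products of y terms)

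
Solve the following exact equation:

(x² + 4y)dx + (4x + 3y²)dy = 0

Verify exactness: ∂M/∂y = ∂N/∂x ✓
Find F(x,y) such that ∂F/∂x = M, ∂F/∂y = N
Solution: x³/3 + 4xy + y³ = C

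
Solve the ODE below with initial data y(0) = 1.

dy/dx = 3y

General solution: y = Ce^(3x)
Applying IC y(0) = 1:
Particular solution: y = e^(3x)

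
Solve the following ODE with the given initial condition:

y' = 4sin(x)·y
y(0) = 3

General solution: y = Ce^(-4cos(x))
Applying IC y(0) = 3:
Particular solution: y = 3e^(4(1-cos(x)))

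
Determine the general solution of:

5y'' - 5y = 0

Characteristic equation: 5r² - 5 = 0
Divide by 5: r² - 1 = 0
Roots: r = 1, -1 (distinct real)
General solution: y = C₁e^x + C₂e^(-x)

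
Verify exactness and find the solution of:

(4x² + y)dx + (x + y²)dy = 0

Verify exactness: ∂M/∂y = ∂N/∂x ✓
Find F(x,y) such that ∂F/∂x = M, ∂F/∂y = N
Solution: 4x³/3 + xy + y³/3 = C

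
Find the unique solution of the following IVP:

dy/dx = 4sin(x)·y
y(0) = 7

General solution: y = Ce^(-4cos(x))
Applying IC y(0) = 7:
Particular solution: y = 7e^(4(1-cos(x)))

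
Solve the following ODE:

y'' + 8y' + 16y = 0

Characteristic equation: r² + 8r + 16 = 0
Factored: (r + 4)² = 0
Repeated root: r = -4
General solution: y = (C₁ + C₂x)e^(-4x)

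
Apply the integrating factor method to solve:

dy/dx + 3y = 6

Using integrating factor method:

General solution: y = 2 + Ce^(-3x)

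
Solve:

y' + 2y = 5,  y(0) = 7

General solution: y = 5/2 + Ce^(-2x)
Applying y(0) = 7: C = 7 - 5/2 = 9/2
Particular solution: y = 5/2 + (9/2)e^(-2x)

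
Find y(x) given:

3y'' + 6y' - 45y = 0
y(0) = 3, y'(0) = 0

General solution: y = C₁e^(3x) + C₂e^(-5x)
Applying ICs: C₁ = 15/8, C₂ = 9/8
Particular solution: y = (15/8)e^(3x) + (9/8)e^(-5x)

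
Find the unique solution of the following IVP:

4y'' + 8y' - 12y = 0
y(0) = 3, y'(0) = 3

General solution: y = C₁e^x + C₂e^(-3x)
Applying ICs: C₁ = 3, C₂ = 0
Particular solution: y = 3e^x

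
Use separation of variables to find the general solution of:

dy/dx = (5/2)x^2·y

Separating variables and integrating:
ln|y| = 5x^3/6 + C

General solution: y = Ce^(5x^3/6)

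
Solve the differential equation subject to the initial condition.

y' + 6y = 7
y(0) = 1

General solution: y = 7/6 + Ce^(-6x)
Applying y(0) = 1: C = 1 - 7/6 = -1/6
Particular solution: y = 7/6 - (1/6)e^(-6x)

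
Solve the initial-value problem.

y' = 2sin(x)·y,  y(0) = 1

General solution: y = Ce^(-2cos(x))
Applying IC y(0) = 1:
Particular solution: y = e^(2(1-cos(x)))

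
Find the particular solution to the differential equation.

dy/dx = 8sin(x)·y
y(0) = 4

General solution: y = Ce^(-8cos(x))
Applying IC y(0) = 4:
Particular solution: y = 4e^(8(1-cos(x)))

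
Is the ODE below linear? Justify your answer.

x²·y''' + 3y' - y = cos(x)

Yes. Linear (y and its derivatives appear to the first power only, no products of y terms)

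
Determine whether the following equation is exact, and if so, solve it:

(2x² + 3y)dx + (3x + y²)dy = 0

Verify exactness: ∂M/∂y = ∂N/∂x ✓
Find F(x,y) such that ∂F/∂x = M, ∂F/∂y = N
Solution: 2x³/3 + 3xy + y³/3 = C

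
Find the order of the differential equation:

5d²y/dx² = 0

The order is 2 (highest derivative is of order 2).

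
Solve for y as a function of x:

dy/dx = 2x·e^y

Separating variables and integrating:
-e^(-y) = x² + C

General solution: y = -ln(C - x²)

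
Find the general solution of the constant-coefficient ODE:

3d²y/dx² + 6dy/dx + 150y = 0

Characteristic equation: 3r² + 6r + 150 = 0
Divide by 3: r² + 2r + 50 = 0
Roots: r = -1 ± 7i (complex conjugates)
General solution: y = e^(-x)(C₁cos(7x) + C₂sin(7x))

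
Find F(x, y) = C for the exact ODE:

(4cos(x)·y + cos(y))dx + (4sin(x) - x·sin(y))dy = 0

Verify exactness: ∂M/∂y = ∂N/∂x ✓
Find F(x,y) such that ∂F/∂x = M, ∂F/∂y = N
Solution: 4sin(x)·y + x·cos(y) = C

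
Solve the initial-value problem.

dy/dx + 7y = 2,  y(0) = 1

General solution: y = 2/7 + Ce^(-7x)
Applying y(0) = 1: C = 1 - 2/7 = 5/7
Particular solution: y = 2/7 + (5/7)e^(-7x)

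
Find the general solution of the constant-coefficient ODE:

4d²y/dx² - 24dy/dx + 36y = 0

Characteristic equation: 4r² - 24r + 36 = 0
Divide by 4: r² - 6r + 9 = 0
Factored: (r - 3)² = 0
Repeated root: r = 3
General solution: y = (C₁ + C₂x)e^(3x)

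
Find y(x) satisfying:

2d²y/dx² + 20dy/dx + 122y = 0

Characteristic equation: 2r² + 20r + 122 = 0
Divide by 2: r² + 10r + 61 = 0
Roots: r = -5 ± 6i (complex conjugates)
General solution: y = e^(-5x)(C₁cos(6x) + C₂sin(6x))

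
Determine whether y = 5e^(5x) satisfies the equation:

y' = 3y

Verification:
y = 5e^(5x)
y' = 25e^(5x)
But 3y = 15e^(5x)
y' ≠ 3y — the derivative does not match

No, it is not a solution.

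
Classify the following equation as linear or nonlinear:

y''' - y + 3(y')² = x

Nonlinear ((y')² term)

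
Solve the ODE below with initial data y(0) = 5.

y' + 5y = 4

General solution: y = 4/5 + Ce^(-5x)
Applying y(0) = 5: C = 5 - 4/5 = 21/5
Particular solution: y = 4/5 + (21/5)e^(-5x)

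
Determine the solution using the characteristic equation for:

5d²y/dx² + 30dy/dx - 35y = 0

Characteristic equation: 5r² + 30r - 35 = 0
Divide by 5: r² + 6r - 7 = 0
Roots: r = 1, -7 (distinct real)
General solution: y = C₁e^x + C₂e^(-7x)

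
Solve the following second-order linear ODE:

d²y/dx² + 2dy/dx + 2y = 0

Characteristic equation: r² + 2r + 2 = 0
Roots: r = -1 ± i (complex conjugates)
General solution: y = e^(-x)(C₁cos(x) + C₂sin(x))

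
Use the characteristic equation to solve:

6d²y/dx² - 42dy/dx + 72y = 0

Characteristic equation: 6r² - 42r + 72 = 0
Divide by 6: r² - 7r + 12 = 0
Roots: r = 4, 3 (distinct real)
General solution: y = C₁e^(4x) + C₂e^(3x)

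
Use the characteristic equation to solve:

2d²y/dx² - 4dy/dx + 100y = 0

Characteristic equation: 2r² - 4r + 100 = 0
Divide by 2: r² - 2r + 50 = 0
Roots: r = 1 ± 7i (complex conjugates)
General solution: y = e^x(C₁cos(7x) + C₂sin(7x))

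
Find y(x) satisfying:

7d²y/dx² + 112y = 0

Characteristic equation: 7r² + 112 = 0
Divide by 7: r² + 16 = 0
Roots: r = ±4i (complex conjugates)
General solution: y = C₁cos(4x) + C₂sin(4x)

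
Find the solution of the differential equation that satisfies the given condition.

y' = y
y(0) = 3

General solution: y = Ce^x
Applying IC y(0) = 3:
Particular solution: y = 3e^x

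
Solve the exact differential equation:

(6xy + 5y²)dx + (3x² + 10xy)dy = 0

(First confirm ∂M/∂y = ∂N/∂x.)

Verify exactness: ∂M/∂y = ∂N/∂x ✓
Find F(x,y) such that ∂F/∂x = M, ∂F/∂y = N
Solution: 3x²y + 5xy² = C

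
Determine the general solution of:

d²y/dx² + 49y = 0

Characteristic equation: r² + 49 = 0
Roots: r = ±7i (complex conjugates)
General solution: y = C₁cos(7x) + C₂sin(7x)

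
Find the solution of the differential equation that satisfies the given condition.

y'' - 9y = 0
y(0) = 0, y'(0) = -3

General solution: y = C₁e^(3x) + C₂e^(-3x)
Applying ICs: C₁ = -1/2, C₂ = 1/2
Particular solution: y = -(1/2)e^(3x) + (1/2)e^(-3x)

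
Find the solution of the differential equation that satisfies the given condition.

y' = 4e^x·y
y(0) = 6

General solution: y = Ce^(4e^x)
Applying IC y(0) = 6:
Particular solution: y = 6e^(4(e^x - 1))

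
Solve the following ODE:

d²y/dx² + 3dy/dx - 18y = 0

Characteristic equation: r² + 3r - 18 = 0
Roots: r = 3, -6 (distinct real)
General solution: y = C₁e^(3x) + C₂e^(-6x)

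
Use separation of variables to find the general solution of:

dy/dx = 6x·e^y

Separating variables and integrating:
-e^(-y) = 3x² + C

General solution: y = -ln(C - 3x²)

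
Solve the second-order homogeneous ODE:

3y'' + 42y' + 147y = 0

Characteristic equation: 3r² + 42r + 147 = 0
Divide by 3: r² + 14r + 49 = 0
Factored: (r + 7)² = 0
Repeated root: r = -7
General solution: y = (C₁ + C₂x)e^(-7x)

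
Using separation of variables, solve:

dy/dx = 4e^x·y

Separating variables and integrating:
ln|y| = 4e^x + C

General solution: y = Ce^(4e^x)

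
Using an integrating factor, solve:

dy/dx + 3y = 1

Using integrating factor method:

General solution: y = 1/3 + Ce^(-3x)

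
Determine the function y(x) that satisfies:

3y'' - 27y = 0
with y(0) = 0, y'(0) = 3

General solution: y = C₁e^(3x) + C₂e^(-3x)
Applying ICs: C₁ = 1/2, C₂ = -1/2
Particular solution: y = (1/2)e^(3x) - (1/2)e^(-3x)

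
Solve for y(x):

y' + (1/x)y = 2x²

Using integrating factor method:

General solution: y = (1/2)x^3 + C/x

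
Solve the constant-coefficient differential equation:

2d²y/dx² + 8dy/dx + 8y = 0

Characteristic equation: 2r² + 8r + 8 = 0
Divide by 2: r² + 4r + 4 = 0
Factored: (r + 2)² = 0
Repeated root: r = -2
General solution: y = (C₁ + C₂x)e^(-2x)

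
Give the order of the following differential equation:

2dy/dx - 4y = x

The order is 1 (highest derivative is of order 1).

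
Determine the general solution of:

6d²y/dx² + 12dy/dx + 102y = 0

Characteristic equation: 6r² + 12r + 102 = 0
Divide by 6: r² + 2r + 17 = 0
Roots: r = -1 ± 4i (complex conjugates)
General solution: y = e^(-x)(C₁cos(4x) + C₂sin(4x))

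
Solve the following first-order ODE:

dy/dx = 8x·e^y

Separating variables and integrating:
-e^(-y) = 4x² + C

General solution: y = -ln(C - 4x²)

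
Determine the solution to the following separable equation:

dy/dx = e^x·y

Separating variables and integrating:
ln|y| = e^x + C

General solution: y = Ce^(e^x)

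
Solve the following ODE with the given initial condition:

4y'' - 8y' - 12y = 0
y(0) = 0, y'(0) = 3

General solution: y = C₁e^(3x) + C₂e^(-x)
Applying ICs: C₁ = 3/4, C₂ = -3/4
Particular solution: y = (3/4)e^(3x) - (3/4)e^(-x)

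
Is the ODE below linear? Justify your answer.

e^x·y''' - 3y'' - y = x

Yes. Linear (y and its derivatives appear to the first power only, no products of y terms)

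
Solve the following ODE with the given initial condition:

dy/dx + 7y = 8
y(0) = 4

General solution: y = 8/7 + Ce^(-7x)
Applying y(0) = 4: C = 4 - 8/7 = 20/7
Particular solution: y = 8/7 + (20/7)e^(-7x)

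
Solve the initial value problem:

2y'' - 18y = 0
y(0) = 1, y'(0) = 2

General solution: y = C₁e^(3x) + C₂e^(-3x)
Applying ICs: C₁ = 5/6, C₂ = 1/6
Particular solution: y = (5/6)e^(3x) + (1/6)e^(-3x)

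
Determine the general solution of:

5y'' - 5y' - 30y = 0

Characteristic equation: 5r² - 5r - 30 = 0
Divide by 5: r² - r - 6 = 0
Roots: r = 3, -2 (distinct real)
General solution: y = C₁e^(3x) + C₂e^(-2x)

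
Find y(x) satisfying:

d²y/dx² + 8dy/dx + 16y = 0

Characteristic equation: r² + 8r + 16 = 0
Factored: (r + 4)² = 0
Repeated root: r = -4
General solution: y = (C₁ + C₂x)e^(-4x)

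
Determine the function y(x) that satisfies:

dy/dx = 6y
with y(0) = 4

General solution: y = Ce^(6x)
Applying IC y(0) = 4:
Particular solution: y = 4e^(6x)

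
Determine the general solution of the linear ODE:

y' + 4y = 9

Using integrating factor method:

General solution: y = 9/4 + Ce^(-4x)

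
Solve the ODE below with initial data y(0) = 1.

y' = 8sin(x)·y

General solution: y = Ce^(-8cos(x))
Applying IC y(0) = 1:
Particular solution: y = e^(8(1-cos(x)))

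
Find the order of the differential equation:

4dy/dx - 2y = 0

The order is 1 (highest derivative is of order 1).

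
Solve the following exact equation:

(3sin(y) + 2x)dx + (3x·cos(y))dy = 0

Verify exactness: ∂M/∂y = ∂N/∂x ✓
Find F(x,y) such that ∂F/∂x = M, ∂F/∂y = N
Solution: 3x·sin(y) + x² = C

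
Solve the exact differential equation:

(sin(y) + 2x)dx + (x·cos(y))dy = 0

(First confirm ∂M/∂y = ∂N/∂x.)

Verify exactness: ∂M/∂y = ∂N/∂x ✓
Find F(x,y) such that ∂F/∂x = M, ∂F/∂y = N
Solution: x·sin(y) + x² = C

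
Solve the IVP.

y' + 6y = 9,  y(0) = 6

General solution: y = 3/2 + Ce^(-6x)
Applying y(0) = 6: C = 6 - 3/2 = 9/2
Particular solution: y = 3/2 + (9/2)e^(-6x)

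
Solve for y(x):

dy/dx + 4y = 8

Using integrating factor method:

General solution: y = 2 + Ce^(-4x)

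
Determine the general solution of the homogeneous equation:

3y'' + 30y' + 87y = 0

Characteristic equation: 3r² + 30r + 87 = 0
Divide by 3: r² + 10r + 29 = 0
Roots: r = -5 ± 2i (complex conjugates)
General solution: y = e^(-5x)(C₁cos(2x) + C₂sin(2x))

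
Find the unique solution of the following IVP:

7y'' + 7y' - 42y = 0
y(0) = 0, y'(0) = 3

General solution: y = C₁e^(2x) + C₂e^(-3x)
Applying ICs: C₁ = 3/5, C₂ = -3/5
Particular solution: y = (3/5)e^(2x) - (3/5)e^(-3x)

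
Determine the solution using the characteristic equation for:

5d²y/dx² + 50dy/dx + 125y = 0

Characteristic equation: 5r² + 50r + 125 = 0
Divide by 5: r² + 10r + 25 = 0
Factored: (r + 5)² = 0
Repeated root: r = -5
General solution: y = (C₁ + C₂x)e^(-5x)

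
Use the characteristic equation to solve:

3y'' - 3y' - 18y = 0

Characteristic equation: 3r² - 3r - 18 = 0
Divide by 3: r² - r - 6 = 0
Roots: r = 3, -2 (distinct real)
General solution: y = C₁e^(3x) + C₂e^(-2x)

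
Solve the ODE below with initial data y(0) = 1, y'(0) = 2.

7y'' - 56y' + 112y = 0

General solution: y = (C₁ + C₂x)e^(4x)
Repeated root r = 4
Applying ICs: C₁ = 1, C₂ = -2
Particular solution: y = (1 - 2x)e^(4x)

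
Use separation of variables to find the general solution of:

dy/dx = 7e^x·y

Separating variables and integrating:
ln|y| = 7e^x + C

General solution: y = Ce^(7e^x)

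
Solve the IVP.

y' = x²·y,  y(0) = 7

General solution: y = Ce^(x³/3)
Applying IC y(0) = 7:
Particular solution: y = 7e^(x³/3)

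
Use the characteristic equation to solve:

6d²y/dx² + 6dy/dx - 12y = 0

Characteristic equation: 6r² + 6r - 12 = 0
Divide by 6: r² + r - 2 = 0
Roots: r = 1, -2 (distinct real)
General solution: y = C₁e^x + C₂e^(-2x)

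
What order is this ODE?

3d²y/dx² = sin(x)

The order is 2 (highest derivative is of order 2).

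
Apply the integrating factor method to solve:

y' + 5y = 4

Using integrating factor method:

General solution: y = 4/5 + Ce^(-5x)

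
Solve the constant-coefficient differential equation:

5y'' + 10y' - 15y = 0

Characteristic equation: 5r² + 10r - 15 = 0
Divide by 5: r² + 2r - 3 = 0
Roots: r = 1, -3 (distinct real)
General solution: y = C₁e^x + C₂e^(-3x)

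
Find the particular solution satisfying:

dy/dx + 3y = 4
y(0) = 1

General solution: y = 4/3 + Ce^(-3x)
Applying y(0) = 1: C = 1 - 4/3 = -1/3
Particular solution: y = 4/3 - (1/3)e^(-3x)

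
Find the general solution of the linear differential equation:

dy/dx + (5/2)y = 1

Using integrating factor method:

General solution: y = 2/5 + Ce^(-5x/2)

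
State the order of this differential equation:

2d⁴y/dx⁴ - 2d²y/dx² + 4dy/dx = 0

The order is 4 (highest derivative is of order 4).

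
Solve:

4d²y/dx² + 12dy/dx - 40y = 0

Characteristic equation: 4r² + 12r - 40 = 0
Divide by 4: r² + 3r - 10 = 0
Roots: r = 2, -5 (distinct real)
General solution: y = C₁e^(2x) + C₂e^(-5x)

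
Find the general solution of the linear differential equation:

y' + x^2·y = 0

Using integrating factor method:

General solution: y = Ce^(-x^3/3)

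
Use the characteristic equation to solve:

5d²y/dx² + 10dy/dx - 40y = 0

Characteristic equation: 5r² + 10r - 40 = 0
Divide by 5: r² + 2r - 8 = 0
Roots: r = 2, -4 (distinct real)
General solution: y = C₁e^(2x) + C₂e^(-4x)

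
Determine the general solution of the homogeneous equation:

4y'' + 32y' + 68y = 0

Characteristic equation: 4r² + 32r + 68 = 0
Divide by 4: r² + 8r + 17 = 0
Roots: r = -4 ± i (complex conjugates)
General solution: y = e^(-4x)(C₁cos(x) + C₂sin(x))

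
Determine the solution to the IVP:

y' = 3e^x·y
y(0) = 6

General solution: y = Ce^(3e^x)
Applying IC y(0) = 6:
Particular solution: y = 6e^(3(e^x - 1))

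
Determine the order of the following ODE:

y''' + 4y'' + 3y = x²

The order is 3 (highest derivative is of order 3).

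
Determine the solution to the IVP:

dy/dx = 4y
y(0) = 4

General solution: y = Ce^(4x)
Applying IC y(0) = 4:
Particular solution: y = 4e^(4x)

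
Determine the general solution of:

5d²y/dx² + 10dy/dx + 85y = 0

Characteristic equation: 5r² + 10r + 85 = 0
Divide by 5: r² + 2r + 17 = 0
Roots: r = -1 ± 4i (complex conjugates)
General solution: y = e^(-x)(C₁cos(4x) + C₂sin(4x))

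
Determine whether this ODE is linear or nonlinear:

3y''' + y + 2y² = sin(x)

Nonlinear (y² term)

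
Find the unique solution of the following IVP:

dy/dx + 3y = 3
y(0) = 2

General solution: y = 1 + Ce^(-3x)
Applying y(0) = 2: C = 2 - 1 = 1
Particular solution: y = 1 + e^(-3x)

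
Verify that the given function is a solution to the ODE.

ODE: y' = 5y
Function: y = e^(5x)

Verification:
y = e^(5x)
y' = 5e^(5x)
5y = 5e^(5x)
y' = 5y ✓

Yes, it is a solution.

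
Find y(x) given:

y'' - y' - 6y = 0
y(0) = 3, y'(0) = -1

General solution: y = C₁e^(3x) + C₂e^(-2x)
Applying ICs: C₁ = 1, C₂ = 2
Particular solution: y = e^(3x) + 2e^(-2x)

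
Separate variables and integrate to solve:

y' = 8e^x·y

Separating variables and integrating:
ln|y| = 8e^x + C

General solution: y = Ce^(8e^x)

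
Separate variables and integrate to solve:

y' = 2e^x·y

Separating variables and integrating:
ln|y| = 2e^x + C

General solution: y = Ce^(2e^x)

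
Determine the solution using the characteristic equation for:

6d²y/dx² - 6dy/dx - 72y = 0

Characteristic equation: 6r² - 6r - 72 = 0
Divide by 6: r² - r - 12 = 0
Roots: r = 4, -3 (distinct real)
General solution: y = C₁e^(4x) + C₂e^(-3x)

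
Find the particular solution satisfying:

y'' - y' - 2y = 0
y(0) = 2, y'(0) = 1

General solution: y = C₁e^(2x) + C₂e^(-x)
Applying ICs: C₁ = 1, C₂ = 1
Particular solution: y = e^(2x) + e^(-x)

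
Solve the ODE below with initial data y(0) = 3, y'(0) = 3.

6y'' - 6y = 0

General solution: y = C₁e^x + C₂e^(-x)
Applying ICs: C₁ = 3, C₂ = 0
Particular solution: y = 3e^x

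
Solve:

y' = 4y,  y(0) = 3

General solution: y = Ce^(4x)
Applying IC y(0) = 3:
Particular solution: y = 3e^(4x)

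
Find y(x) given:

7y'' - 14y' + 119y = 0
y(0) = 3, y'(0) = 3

General solution: y = e^x(C₁cos(4x) + C₂sin(4x))
Complex roots r = 1 ± 4i
Applying ICs: C₁ = 3, C₂ = 0
Particular solution: y = e^x(3cos(4x))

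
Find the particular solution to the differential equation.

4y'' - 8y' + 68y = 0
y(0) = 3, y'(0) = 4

General solution: y = e^x(C₁cos(4x) + C₂sin(4x))
Complex roots r = 1 ± 4i
Applying ICs: C₁ = 3, C₂ = 1/4
Particular solution: y = e^x(3cos(4x) + (1/4)sin(4x))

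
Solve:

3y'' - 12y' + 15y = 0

Characteristic equation: 3r² - 12r + 15 = 0
Divide by 3: r² - 4r + 5 = 0
Roots: r = 2 ± i (complex conjugates)
General solution: y = e^(2x)(C₁cos(x) + C₂sin(x))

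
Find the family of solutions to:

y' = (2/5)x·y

Separating variables and integrating:
ln|y| = x^2/5 + C

General solution: y = Ce^(x^2/5)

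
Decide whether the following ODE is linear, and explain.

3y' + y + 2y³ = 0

Nonlinear (y³ term)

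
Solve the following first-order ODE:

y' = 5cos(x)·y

Separating variables and integrating:
ln|y| = 5sin(x) + C

General solution: y = Ce^(5sin(x))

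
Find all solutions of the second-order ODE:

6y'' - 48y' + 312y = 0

Characteristic equation: 6r² - 48r + 312 = 0
Divide by 6: r² - 8r + 52 = 0
Roots: r = 4 ± 6i (complex conjugates)
General solution: y = e^(4x)(C₁cos(6x) + C₂sin(6x))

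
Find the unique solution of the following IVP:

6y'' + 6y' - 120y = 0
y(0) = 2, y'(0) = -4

General solution: y = C₁e^(4x) + C₂e^(-5x)
Applying ICs: C₁ = 2/3, C₂ = 4/3
Particular solution: y = (2/3)e^(4x) + (4/3)e^(-5x)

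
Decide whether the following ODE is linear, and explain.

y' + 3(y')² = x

Nonlinear ((y')² term)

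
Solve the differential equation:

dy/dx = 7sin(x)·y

Separating variables and integrating:
ln|y| = -7cos(x) + C

General solution: y = Ce^(-7cos(x))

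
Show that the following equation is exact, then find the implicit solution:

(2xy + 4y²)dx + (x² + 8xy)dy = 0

Verify exactness: ∂M/∂y = ∂N/∂x ✓
Find F(x,y) such that ∂F/∂x = M, ∂F/∂y = N
Solution: x²y + 4xy² = C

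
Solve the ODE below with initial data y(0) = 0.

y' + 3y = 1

General solution: y = 1/3 + Ce^(-3x)
Applying y(0) = 0: C = 0 - 1/3 = -1/3
Particular solution: y = 1/3 - (1/3)e^(-3x)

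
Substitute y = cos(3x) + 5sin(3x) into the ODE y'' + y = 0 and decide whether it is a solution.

Verification:
y'' = -9cos(3x) - 45sin(3x)
y'' + y ≠ 0 (frequency mismatch: got 9 instead of 1)

No, it is not a solution.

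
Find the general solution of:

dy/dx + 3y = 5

Using integrating factor method:

General solution: y = 5/3 + Ce^(-3x)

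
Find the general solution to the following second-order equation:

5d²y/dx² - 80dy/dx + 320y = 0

Characteristic equation: 5r² - 80r + 320 = 0
Divide by 5: r² - 16r + 64 = 0
Factored: (r - 8)² = 0
Repeated root: r = 8
General solution: y = (C₁ + C₂x)e^(8x)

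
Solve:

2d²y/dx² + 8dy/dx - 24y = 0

Characteristic equation: 2r² + 8r - 24 = 0
Divide by 2: r² + 4r - 12 = 0
Roots: r = 2, -6 (distinct real)
General solution: y = C₁e^(2x) + C₂e^(-6x)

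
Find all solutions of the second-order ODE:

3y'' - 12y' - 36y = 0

Characteristic equation: 3r² - 12r - 36 = 0
Divide by 3: r² - 4r - 12 = 0
Roots: r = 6, -2 (distinct real)
General solution: y = C₁e^(6x) + C₂e^(-2x)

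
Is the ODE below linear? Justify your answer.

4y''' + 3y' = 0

Yes. Linear (y and its derivatives appear to the first power only, no products of y terms)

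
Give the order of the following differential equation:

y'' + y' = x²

The order is 2 (highest derivative is of order 2).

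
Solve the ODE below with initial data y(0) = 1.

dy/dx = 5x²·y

General solution: y = Ce^(5x³/3)
Applying IC y(0) = 1:
Particular solution: y = e^(5x³/3)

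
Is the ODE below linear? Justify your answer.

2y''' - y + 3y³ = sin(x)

No. Nonlinear (y³ term)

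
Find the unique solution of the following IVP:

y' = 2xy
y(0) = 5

General solution: y = Ce^(x²)
Applying IC y(0) = 5:
Particular solution: y = 5e^(x²)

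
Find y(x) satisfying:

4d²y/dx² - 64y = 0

Characteristic equation: 4r² - 64 = 0
Divide by 4: r² - 16 = 0
Roots: r = 4, -4 (distinct real)
General solution: y = C₁e^(4x) + C₂e^(-4x)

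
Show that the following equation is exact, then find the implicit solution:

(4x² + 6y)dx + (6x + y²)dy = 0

Verify exactness: ∂M/∂y = ∂N/∂x ✓
Find F(x,y) such that ∂F/∂x = M, ∂F/∂y = N
Solution: 4x³/3 + 6xy + y³/3 = C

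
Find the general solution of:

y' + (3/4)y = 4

Using integrating factor method:

General solution: y = 16/3 + Ce^(-3x/4)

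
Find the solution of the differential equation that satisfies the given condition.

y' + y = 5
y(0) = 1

General solution: y = 5 + Ce^(-x)
Applying y(0) = 1: C = 1 - 5 = -4
Particular solution: y = 5 - 4e^(-x)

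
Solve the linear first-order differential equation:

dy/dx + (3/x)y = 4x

Using integrating factor method:

General solution: y = (4/5)x^2 + Cx^(-3)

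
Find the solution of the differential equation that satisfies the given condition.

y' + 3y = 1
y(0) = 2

General solution: y = 1/3 + Ce^(-3x)
Applying y(0) = 2: C = 2 - 1/3 = 5/3
Particular solution: y = 1/3 + (5/3)e^(-3x)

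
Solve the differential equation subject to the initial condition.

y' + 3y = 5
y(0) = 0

General solution: y = 5/3 + Ce^(-3x)
Applying y(0) = 0: C = 0 - 5/3 = -5/3
Particular solution: y = 5/3 - (5/3)e^(-3x)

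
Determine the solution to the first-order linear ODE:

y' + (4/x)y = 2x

Using integrating factor method:

General solution: y = (1/3)x^2 + Cx^(-4)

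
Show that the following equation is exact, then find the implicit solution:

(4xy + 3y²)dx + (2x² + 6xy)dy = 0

Verify exactness: ∂M/∂y = ∂N/∂x ✓
Find F(x,y) such that ∂F/∂x = M, ∂F/∂y = N
Solution: 2x²y + 3xy² = C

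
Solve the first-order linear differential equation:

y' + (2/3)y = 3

Using integrating factor method:

General solution: y = 9/2 + Ce^(-2x/3)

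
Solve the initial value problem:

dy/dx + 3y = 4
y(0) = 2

General solution: y = 4/3 + Ce^(-3x)
Applying y(0) = 2: C = 2 - 4/3 = 2/3
Particular solution: y = 4/3 + (2/3)e^(-3x)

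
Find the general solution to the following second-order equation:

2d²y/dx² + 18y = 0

Characteristic equation: 2r² + 18 = 0
Divide by 2: r² + 9 = 0
Roots: r = ±3i (complex conjugates)
General solution: y = C₁cos(3x) + C₂sin(3x)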